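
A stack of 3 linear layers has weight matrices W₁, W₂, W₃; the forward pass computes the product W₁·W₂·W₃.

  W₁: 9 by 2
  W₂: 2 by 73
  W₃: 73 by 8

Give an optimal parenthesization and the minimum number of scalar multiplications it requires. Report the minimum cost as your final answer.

1312

(W₁·(W₂·W₃)): cost 1312.
((W₁·W₂)·W₃): cost 6570.
Optimal: (W₁·(W₂·W₃)) with cost 1312.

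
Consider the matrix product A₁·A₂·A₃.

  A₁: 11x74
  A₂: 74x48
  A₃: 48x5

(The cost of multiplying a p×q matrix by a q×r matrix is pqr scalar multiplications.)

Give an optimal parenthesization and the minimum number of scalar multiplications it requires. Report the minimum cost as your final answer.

(A₁·(A₂·A₃)): cost 21830.
((A₁·A₂)·A₃): cost 41712.
Optimal: (A₁·(A₂·A₃)) with cost 21830.

21830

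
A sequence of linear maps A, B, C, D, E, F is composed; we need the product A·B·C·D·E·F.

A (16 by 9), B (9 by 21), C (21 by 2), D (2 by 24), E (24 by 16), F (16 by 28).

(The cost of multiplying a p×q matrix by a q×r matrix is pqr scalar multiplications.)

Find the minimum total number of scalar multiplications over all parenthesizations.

3226

Adjacent pairs: AB = 16·9·21 = 3024; BC = 9·21·2 = 378; CD = 21·2·24 = 1008; DE = 2·24·16 = 768; EF = 24·16·28 = 10752.
Length 3: A..C: k=1: 0+378+16·9·2=666; k=2: 3024+0+16·21·2=3696 → min 666 | B..D: k=2: 0+1008+9·21·24=5544; k=3: 378+0+9·2·24=810 → min 810 | C..E: k=3: 0+768+21·2·16=1440; k=4: 1008+0+21·24·16=9072 → min 1440 | D..F: k=4: 0+10752+2·24·28=12096; k=5: 768+0+2·16·28=1664 → min 1664.
Length 4: A..D: k=1: 0+810+16·9·24=4266; k=2: 3024+1008+16·21·24=12096; k=3: 666+0+16·2·24=1434 → min 1434 | B..E: k=2: 0+1440+9·21·16=4464; k=3: 378+768+9·2·16=1434; k=4: 810+0+9·24·16=4266 → min 1434 | C..F: k=3: 0+1664+21·2·28=2840; k=4: 1008+10752+21·24·28=25872; k=5: 1440+0+21·16·28=10848 → min 2840.
Length 5: A..E: k=1: 0+1434+16·9·16=3738; k=2: 3024+1440+16·21·16=9840; k=3: 666+768+16·2·16=1946; k=4: 1434+0+16·24·16=7578 → min 1946 | B..F: k=2: 0+2840+9·21·28=8132; k=3: 378+1664+9·2·28=2546; k=4: 810+10752+9·24·28=17610; k=5: 1434+0+9·16·28=5466 → min 2546.
Length 6: A..F: k=1: 0+2546+16·9·28=6578; k=2: 3024+2840+16·21·28=15272; k=3: 666+1664+16·2·28=3226; k=4: 1434+10752+16·24·28=22938; k=5: 1946+0+16·16·28=9114 → min 3226.
Optimal order: ((A·(B·C))·((D·E)·F)) with cost 3226.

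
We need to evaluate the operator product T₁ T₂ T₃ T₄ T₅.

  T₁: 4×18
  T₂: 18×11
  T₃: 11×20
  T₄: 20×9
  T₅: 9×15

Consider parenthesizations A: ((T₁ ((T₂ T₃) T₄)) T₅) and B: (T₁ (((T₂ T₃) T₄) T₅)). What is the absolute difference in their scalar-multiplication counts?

2322

Order A = ((T₁ ((T₂ T₃) T₄)) T₅): (T₂ T₃): 18×11 by 11×20 → 18×20, cost 18·11·20 = 3960; ((T₂ T₃) T₄): 18×20 by 20×9 → 18×9, cost 18·20·9 = 3240; cumulative 7200; (T₁ ((T₂ T₃) T₄)): 4×18 by 18×9 → 4×9, cost 4·18·9 = 648; cumulative 7848; ((T₁ ((T₂ T₃) T₄)) T₅): 4×9 by 9×15 → 4×15, cost 4·9·15 = 540; cumulative 8388. Total 8388.
Order B = (T₁ (((T₂ T₃) T₄) T₅)): (T₂ T₃): 18×11 by 11×20 → 18×20, cost 18·11·20 = 3960; ((T₂ T₃) T₄): 18×20 by 20×9 → 18×9, cost 18·20·9 = 3240; cumulative 7200; (((T₂ T₃) T₄) T₅): 18×9 by 9×15 → 18×15, cost 18·9·15 = 2430; cumulative 9630; (T₁ (((T₂ T₃) T₄) T₅)): 4×18 by 18×15 → 4×15, cost 4·18·15 = 1080; cumulative 10710. Total 10710.
Difference: |8388 − 10710| = 2322.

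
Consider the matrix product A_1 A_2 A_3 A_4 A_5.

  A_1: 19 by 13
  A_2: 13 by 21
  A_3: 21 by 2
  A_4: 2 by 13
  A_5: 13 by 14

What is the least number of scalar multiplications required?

Adjacent pairs: A_1A_2 = 19·13·21 = 5187; A_2A_3 = 13·21·2 = 546; A_3A_4 = 21·2·13 = 546; A_4A_5 = 2·13·14 = 364.
Length 3: A_1..A_3: k=1: 0+546+19·13·2=1040; k=2: 5187+0+19·21·2=5985 → min 1040 | A_2..A_4: k=2: 0+546+13·21·13=4095; k=3: 546+0+13·2·13=884 → min 884 | A_3..A_5: k=3: 0+364+21·2·14=952; k=4: 546+0+21·13·14=4368 → min 952.
Length 4: A_1..A_4: k=1: 0+884+19·13·13=4095; k=2: 5187+546+19·21·13=10920; k=3: 1040+0+19·2·13=1534 → min 1534 | A_2..A_5: k=2: 0+952+13·21·14=4774; k=3: 546+364+13·2·14=1274; k=4: 884+0+13·13·14=3250 → min 1274.
Length 5: A_1..A_5: k=1: 0+1274+19·13·14=4732; k=2: 5187+952+19·21·14=11725; k=3: 1040+364+19·2·14=1936; k=4: 1534+0+19·13·14=4992 → min 1936.
Optimal order: ((A_1 (A_2 A_3)) (A_4 A_5)) with cost 1936.

1936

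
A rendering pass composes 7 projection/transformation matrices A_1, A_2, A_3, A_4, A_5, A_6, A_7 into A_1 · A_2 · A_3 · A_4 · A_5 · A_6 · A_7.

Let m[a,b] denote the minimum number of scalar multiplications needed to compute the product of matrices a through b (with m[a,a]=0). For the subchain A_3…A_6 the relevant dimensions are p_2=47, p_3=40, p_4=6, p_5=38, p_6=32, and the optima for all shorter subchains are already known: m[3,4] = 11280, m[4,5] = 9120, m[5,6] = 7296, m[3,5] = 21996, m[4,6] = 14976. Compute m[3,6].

27600

m[3,6] = min over k∈[3,5] of m[3,k]+m[k+1,6]+p_{2}·p_k·p_{6}.
k=3: 0 + 14976 + 47·40·32 = 75136; k=4: 11280 + 7296 + 47·6·32 = 27600; k=5: 21996 + 0 + 47·38·32 = 79148.
Minimum: 27600 at k=4.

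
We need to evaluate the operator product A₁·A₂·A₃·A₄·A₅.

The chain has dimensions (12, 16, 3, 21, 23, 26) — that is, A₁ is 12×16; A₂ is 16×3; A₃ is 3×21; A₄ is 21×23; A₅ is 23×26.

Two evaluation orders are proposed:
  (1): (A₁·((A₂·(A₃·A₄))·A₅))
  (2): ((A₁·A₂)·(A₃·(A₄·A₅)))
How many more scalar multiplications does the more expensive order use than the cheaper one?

Order (1) = (A₁·((A₂·(A₃·A₄))·A₅)): (A₃·A₄): 3×21 by 21×23 → 3×23, cost 3·21·23 = 1449; (A₂·(A₃·A₄)): 16×3 by 3×23 → 16×23, cost 16·3·23 = 1104; cumulative 2553; ((A₂·(A₃·A₄))·A₅): 16×23 by 23×26 → 16×26, cost 16·23·26 = 9568; cumulative 12121; (A₁·((A₂·(A₃·A₄))·A₅)): 12×16 by 16×26 → 12×26, cost 12·16·26 = 4992; cumulative 17113. Total 17113.
Order (2) = ((A₁·A₂)·(A₃·(A₄·A₅))): (A₁·A₂): 12×16 by 16×3 → 12×3, cost 12·16·3 = 576; (A₄·A₅): 21×23 by 23×26 → 21×26, cost 21·23·26 = 12558; (A₃·(A₄·A₅)): 3×21 by 21×26 → 3×26, cost 3·21·26 = 1638; cumulative 14196; ((A₁·A₂)·(A₃·(A₄·A₅))): 12×3 by 3×26 → 12×26, cost 12·3·26 = 936; cumulative 15708. Total 15708.
Difference: |17113 − 15708| = 1405.

1405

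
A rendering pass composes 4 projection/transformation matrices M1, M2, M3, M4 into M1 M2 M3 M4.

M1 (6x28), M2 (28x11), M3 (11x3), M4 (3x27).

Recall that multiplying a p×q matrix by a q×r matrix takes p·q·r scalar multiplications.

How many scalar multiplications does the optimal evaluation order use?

1914

Adjacent pairs: M1M2 = 6·28·11 = 1848; M2M3 = 28·11·3 = 924; M3M4 = 11·3·27 = 891.
Length 3: M1..M3: k=1: 0+924+6·28·3=1428; k=2: 1848+0+6·11·3=2046 → min 1428 | M2..M4: k=2: 0+891+28·11·27=9207; k=3: 924+0+28·3·27=3192 → min 3192.
Length 4: M1..M4: k=1: 0+3192+6·28·27=7728; k=2: 1848+891+6·11·27=4521; k=3: 1428+0+6·3·27=1914 → min 1914.
Optimal order: ((M1 (M2 M3)) M4) with cost 1914.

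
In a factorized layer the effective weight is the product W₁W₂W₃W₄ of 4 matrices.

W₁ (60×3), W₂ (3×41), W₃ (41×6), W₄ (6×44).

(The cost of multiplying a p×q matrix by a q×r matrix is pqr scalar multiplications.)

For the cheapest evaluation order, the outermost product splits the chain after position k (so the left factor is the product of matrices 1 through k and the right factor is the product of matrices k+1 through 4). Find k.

1

Adjacent pairs: W₁W₂ = 60·3·41 = 7380; W₂W₃ = 3·41·6 = 738; W₃W₄ = 41·6·44 = 10824.
Length 3: W₁..W₃: k=1: 0+738+60·3·6=1818; k=2: 7380+0+60·41·6=22140 → min 1818 | W₂..W₄: k=2: 0+10824+3·41·44=16236; k=3: 738+0+3·6·44=1530 → min 1530.
Top-level splits: k=1: (W₁..W₁)·(W₂..W₄) → 0+1530+60·3·44 = 9450; k=2: (W₁..W₂)·(W₃..W₄) → 7380+10824+60·41·44 = 126444; k=3: (W₁..W₃)·(W₄..W₄) → 1818+0+60·6·44 = 17658.
Best split is after W₁, i.e. k = 1.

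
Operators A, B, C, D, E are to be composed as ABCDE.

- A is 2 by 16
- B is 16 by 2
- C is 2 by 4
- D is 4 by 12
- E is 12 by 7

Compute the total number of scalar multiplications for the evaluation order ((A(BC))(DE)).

(BC): 16×2 by 2×4 → 16×4, cost 16·2·4 = 128
(A(BC)): 2×16 by 16×4 → 2×4, cost 2·16·4 = 128; cumulative 256
(DE): 4×12 by 12×7 → 4×7, cost 4·12·7 = 336
((A(BC))(DE)): 2×4 by 4×7 → 2×7, cost 2·4·7 = 56; cumulative 648
Total: 648 scalar multiplications.

648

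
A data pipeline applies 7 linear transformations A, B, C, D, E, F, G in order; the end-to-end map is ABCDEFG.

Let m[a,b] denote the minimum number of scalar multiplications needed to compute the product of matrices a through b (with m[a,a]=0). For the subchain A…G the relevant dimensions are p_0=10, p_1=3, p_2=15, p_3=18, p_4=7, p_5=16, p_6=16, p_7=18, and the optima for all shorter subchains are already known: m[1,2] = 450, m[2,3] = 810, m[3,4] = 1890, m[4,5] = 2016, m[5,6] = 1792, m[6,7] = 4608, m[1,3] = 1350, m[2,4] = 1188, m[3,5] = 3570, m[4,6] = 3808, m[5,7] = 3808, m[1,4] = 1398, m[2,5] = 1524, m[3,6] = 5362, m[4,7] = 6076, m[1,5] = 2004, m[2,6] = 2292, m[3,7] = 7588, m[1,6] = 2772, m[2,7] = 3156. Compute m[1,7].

m[1,7] = min over k∈[1,6] of m[1,k]+m[k+1,7]+p_{0}·p_k·p_{7}.
k=1: 0 + 3156 + 10·3·18 = 3696; k=2: 450 + 7588 + 10·15·18 = 10738; k=3: 1350 + 6076 + 10·18·18 = 10666; k=4: 1398 + 3808 + 10·7·18 = 6466; k=5: 2004 + 4608 + 10·16·18 = 9492; k=6: 2772 + 0 + 10·16·18 = 5652.
Minimum: 3696 at k=1.

3696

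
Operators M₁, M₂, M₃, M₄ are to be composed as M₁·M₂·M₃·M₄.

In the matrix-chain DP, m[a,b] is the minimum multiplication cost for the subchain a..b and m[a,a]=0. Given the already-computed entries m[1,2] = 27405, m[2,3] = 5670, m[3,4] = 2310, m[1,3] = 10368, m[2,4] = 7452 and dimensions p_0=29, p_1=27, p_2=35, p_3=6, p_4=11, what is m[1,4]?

12282

m[1,4] = min over k∈[1,3] of m[1,k]+m[k+1,4]+p_{0}·p_k·p_{4}.
k=1: 0 + 7452 + 29·27·11 = 16065; k=2: 27405 + 2310 + 29·35·11 = 40880; k=3: 10368 + 0 + 29·6·11 = 12282.
Minimum: 12282 at k=3.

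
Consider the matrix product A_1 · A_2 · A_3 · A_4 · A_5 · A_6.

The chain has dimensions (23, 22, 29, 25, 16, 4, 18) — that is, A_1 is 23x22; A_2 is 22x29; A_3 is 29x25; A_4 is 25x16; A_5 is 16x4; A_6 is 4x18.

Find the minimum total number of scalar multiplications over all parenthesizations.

10732

Adjacent pairs: A_1A_2 = 23·22·29 = 14674; A_2A_3 = 22·29·25 = 15950; A_3A_4 = 29·25·16 = 11600; A_4A_5 = 25·16·4 = 1600; A_5A_6 = 16·4·18 = 1152.
Length 3: A_1..A_3: k=1: 0+15950+23·22·25=28600; k=2: 14674+0+23·29·25=31349 → min 28600 | A_2..A_4: k=2: 0+11600+22·29·16=21808; k=3: 15950+0+22·25·16=24750 → min 21808 | A_3..A_5: k=3: 0+1600+29·25·4=4500; k=4: 11600+0+29·16·4=13456 → min 4500 | A_4..A_6: k=4: 0+1152+25·16·18=8352; k=5: 1600+0+25·4·18=3400 → min 3400.
Length 4: A_1..A_4: k=1: 0+21808+23·22·16=29904; k=2: 14674+11600+23·29·16=36946; k=3: 28600+0+23·25·16=37800 → min 29904 | A_2..A_5: k=2: 0+4500+22·29·4=7052; k=3: 15950+1600+22·25·4=19750; k=4: 21808+0+22·16·4=23216 → min 7052 | A_3..A_6: k=3: 0+3400+29·25·18=16450; k=4: 11600+1152+29·16·18=21104; k=5: 4500+0+29·4·18=6588 → min 6588.
Length 5: A_1..A_5: k=1: 0+7052+23·22·4=9076; k=2: 14674+4500+23·29·4=21842; k=3: 28600+1600+23·25·4=32500; k=4: 29904+0+23·16·4=31376 → min 9076 | A_2..A_6: k=2: 0+6588+22·29·18=18072; k=3: 15950+3400+22·25·18=29250; k=4: 21808+1152+22·16·18=29296; k=5: 7052+0+22·4·18=8636 → min 8636.
Length 6: A_1..A_6: k=1: 0+8636+23·22·18=17744; k=2: 14674+6588+23·29·18=33268; k=3: 28600+3400+23·25·18=42350; k=4: 29904+1152+23·16·18=37680; k=5: 9076+0+23·4·18=10732 → min 10732.
Optimal order: ((A_1 · (A_2 · (A_3 · (A_4 · A_5)))) · A_6) with cost 10732.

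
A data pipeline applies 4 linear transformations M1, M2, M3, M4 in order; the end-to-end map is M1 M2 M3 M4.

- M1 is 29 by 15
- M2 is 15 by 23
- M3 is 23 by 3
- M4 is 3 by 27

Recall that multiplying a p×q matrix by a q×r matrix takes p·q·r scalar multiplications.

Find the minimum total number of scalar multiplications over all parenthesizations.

Adjacent pairs: M1M2 = 29·15·23 = 10005; M2M3 = 15·23·3 = 1035; M3M4 = 23·3·27 = 1863.
Length 3: M1..M3: k=1: 0+1035+29·15·3=2340; k=2: 10005+0+29·23·3=12006 → min 2340 | M2..M4: k=2: 0+1863+15·23·27=11178; k=3: 1035+0+15·3·27=2250 → min 2250.
Length 4: M1..M4: k=1: 0+2250+29·15·27=13995; k=2: 10005+1863+29·23·27=29877; k=3: 2340+0+29·3·27=4689 → min 4689.
Optimal order: ((M1 (M2 M3)) M4) with cost 4689.

4689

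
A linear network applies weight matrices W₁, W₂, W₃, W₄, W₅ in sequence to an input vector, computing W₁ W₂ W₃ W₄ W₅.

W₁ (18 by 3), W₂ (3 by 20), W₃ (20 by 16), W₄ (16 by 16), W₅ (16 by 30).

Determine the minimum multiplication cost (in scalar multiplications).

Adjacent pairs: W₁W₂ = 18·3·20 = 1080; W₂W₃ = 3·20·16 = 960; W₃W₄ = 20·16·16 = 5120; W₄W₅ = 16·16·30 = 7680.
Length 3: W₁..W₃: k=1: 0+960+18·3·16=1824; k=2: 1080+0+18·20·16=6840 → min 1824 | W₂..W₄: k=2: 0+5120+3·20·16=6080; k=3: 960+0+3·16·16=1728 → min 1728 | W₃..W₅: k=3: 0+7680+20·16·30=17280; k=4: 5120+0+20·16·30=14720 → min 14720.
Length 4: W₁..W₄: k=1: 0+1728+18·3·16=2592; k=2: 1080+5120+18·20·16=11960; k=3: 1824+0+18·16·16=6432 → min 2592 | W₂..W₅: k=2: 0+14720+3·20·30=16520; k=3: 960+7680+3·16·30=10080; k=4: 1728+0+3·16·30=3168 → min 3168.
Length 5: W₁..W₅: k=1: 0+3168+18·3·30=4788; k=2: 1080+14720+18·20·30=26600; k=3: 1824+7680+18·16·30=18144; k=4: 2592+0+18·16·30=11232 → min 4788.
Optimal order: (W₁ (((W₂ W₃) W₄) W₅)) with cost 4788.

4788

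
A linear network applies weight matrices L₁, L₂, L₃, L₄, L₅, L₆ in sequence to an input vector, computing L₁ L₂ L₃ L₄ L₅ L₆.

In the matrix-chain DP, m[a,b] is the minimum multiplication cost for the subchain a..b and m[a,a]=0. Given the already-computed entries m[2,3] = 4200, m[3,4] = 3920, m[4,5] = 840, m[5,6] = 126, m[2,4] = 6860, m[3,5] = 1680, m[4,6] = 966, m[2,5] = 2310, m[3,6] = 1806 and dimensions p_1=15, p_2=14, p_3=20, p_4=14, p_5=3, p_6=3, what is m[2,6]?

m[2,6] = min over k∈[2,5] of m[2,k]+m[k+1,6]+p_{1}·p_k·p_{6}.
k=2: 0 + 1806 + 15·14·3 = 2436; k=3: 4200 + 966 + 15·20·3 = 6066; k=4: 6860 + 126 + 15·14·3 = 7616; k=5: 2310 + 0 + 15·3·3 = 2445.
Minimum: 2436 at k=2.

2436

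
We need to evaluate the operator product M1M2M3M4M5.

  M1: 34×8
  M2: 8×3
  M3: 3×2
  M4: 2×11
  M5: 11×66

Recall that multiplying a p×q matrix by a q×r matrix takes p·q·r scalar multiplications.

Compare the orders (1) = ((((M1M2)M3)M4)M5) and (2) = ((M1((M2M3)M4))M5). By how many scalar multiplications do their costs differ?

1448

Order (1) = ((((M1M2)M3)M4)M5): (M1M2): 34×8 by 8×3 → 34×3, cost 34·8·3 = 816; ((M1M2)M3): 34×3 by 3×2 → 34×2, cost 34·3·2 = 204; cumulative 1020; (((M1M2)M3)M4): 34×2 by 2×11 → 34×11, cost 34·2·11 = 748; cumulative 1768; ((((M1M2)M3)M4)M5): 34×11 by 11×66 → 34×66, cost 34·11·66 = 24684; cumulative 26452. Total 26452.
Order (2) = ((M1((M2M3)M4))M5): (M2M3): 8×3 by 3×2 → 8×2, cost 8·3·2 = 48; ((M2M3)M4): 8×2 by 2×11 → 8×11, cost 8·2·11 = 176; cumulative 224; (M1((M2M3)M4)): 34×8 by 8×11 → 34×11, cost 34·8·11 = 2992; cumulative 3216; ((M1((M2M3)M4))M5): 34×11 by 11×66 → 34×66, cost 34·11·66 = 24684; cumulative 27900. Total 27900.
Difference: |26452 − 27900| = 1448.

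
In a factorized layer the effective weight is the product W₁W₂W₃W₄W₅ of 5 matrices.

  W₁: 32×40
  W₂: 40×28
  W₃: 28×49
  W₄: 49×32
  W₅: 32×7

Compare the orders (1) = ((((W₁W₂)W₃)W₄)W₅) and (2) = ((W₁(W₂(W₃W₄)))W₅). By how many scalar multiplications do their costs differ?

9216

Order (1) = ((((W₁W₂)W₃)W₄)W₅): (W₁W₂): 32×40 by 40×28 → 32×28, cost 32·40·28 = 35840; ((W₁W₂)W₃): 32×28 by 28×49 → 32×49, cost 32·28·49 = 43904; cumulative 79744; (((W₁W₂)W₃)W₄): 32×49 by 49×32 → 32×32, cost 32·49·32 = 50176; cumulative 129920; ((((W₁W₂)W₃)W₄)W₅): 32×32 by 32×7 → 32×7, cost 32·32·7 = 7168; cumulative 137088. Total 137088.
Order (2) = ((W₁(W₂(W₃W₄)))W₅): (W₃W₄): 28×49 by 49×32 → 28×32, cost 28·49·32 = 43904; (W₂(W₃W₄)): 40×28 by 28×32 → 40×32, cost 40·28·32 = 35840; cumulative 79744; (W₁(W₂(W₃W₄))): 32×40 by 40×32 → 32×32, cost 32·40·32 = 40960; cumulative 120704; ((W₁(W₂(W₃W₄)))W₅): 32×32 by 32×7 → 32×7, cost 32·32·7 = 7168; cumulative 127872. Total 127872.
Difference: |137088 − 127872| = 9216.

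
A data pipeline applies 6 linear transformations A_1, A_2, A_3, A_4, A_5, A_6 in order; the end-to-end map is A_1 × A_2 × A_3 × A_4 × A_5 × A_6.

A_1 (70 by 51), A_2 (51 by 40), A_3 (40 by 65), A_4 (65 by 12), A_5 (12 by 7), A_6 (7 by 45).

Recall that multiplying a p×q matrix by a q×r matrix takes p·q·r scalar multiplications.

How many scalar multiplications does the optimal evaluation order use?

84980

Adjacent pairs: A_1A_2 = 70·51·40 = 142800; A_2A_3 = 51·40·65 = 132600; A_3A_4 = 40·65·12 = 31200; A_4A_5 = 65·12·7 = 5460; A_5A_6 = 12·7·45 = 3780.
Length 3: A_1..A_3: k=1: 0+132600+70·51·65=364650; k=2: 142800+0+70·40·65=324800 → min 324800 | A_2..A_4: k=2: 0+31200+51·40·12=55680; k=3: 132600+0+51·65·12=172380 → min 55680 | A_3..A_5: k=3: 0+5460+40·65·7=23660; k=4: 31200+0+40·12·7=34560 → min 23660 | A_4..A_6: k=4: 0+3780+65·12·45=38880; k=5: 5460+0+65·7·45=25935 → min 25935.
Length 4: A_1..A_4: k=1: 0+55680+70·51·12=98520; k=2: 142800+31200+70·40·12=207600; k=3: 324800+0+70·65·12=379400 → min 98520 | A_2..A_5: k=2: 0+23660+51·40·7=37940; k=3: 132600+5460+51·65·7=161265; k=4: 55680+0+51·12·7=59964 → min 37940 | A_3..A_6: k=3: 0+25935+40·65·45=142935; k=4: 31200+3780+40·12·45=56580; k=5: 23660+0+40·7·45=36260 → min 36260.
Length 5: A_1..A_5: k=1: 0+37940+70·51·7=62930; k=2: 142800+23660+70·40·7=186060; k=3: 324800+5460+70·65·7=362110; k=4: 98520+0+70·12·7=104400 → min 62930 | A_2..A_6: k=2: 0+36260+51·40·45=128060; k=3: 132600+25935+51·65·45=307710; k=4: 55680+3780+51·12·45=87000; k=5: 37940+0+51·7·45=54005 → min 54005.
Length 6: A_1..A_6: k=1: 0+54005+70·51·45=214655; k=2: 142800+36260+70·40·45=305060; k=3: 324800+25935+70·65·45=555485; k=4: 98520+3780+70·12·45=140100; k=5: 62930+0+70·7·45=84980 → min 84980.
Optimal order: ((A_1 × (A_2 × (A_3 × (A_4 × A_5)))) × A_6) with cost 84980.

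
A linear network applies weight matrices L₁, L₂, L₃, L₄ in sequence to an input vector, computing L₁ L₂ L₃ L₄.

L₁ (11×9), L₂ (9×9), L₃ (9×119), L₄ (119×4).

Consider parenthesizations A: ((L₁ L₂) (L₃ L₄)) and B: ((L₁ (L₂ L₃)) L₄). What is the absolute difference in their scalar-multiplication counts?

21085

Order A = ((L₁ L₂) (L₃ L₄)): (L₁ L₂): 11×9 by 9×9 → 11×9, cost 11·9·9 = 891; (L₃ L₄): 9×119 by 119×4 → 9×4, cost 9·119·4 = 4284; ((L₁ L₂) (L₃ L₄)): 11×9 by 9×4 → 11×4, cost 11·9·4 = 396; cumulative 5571. Total 5571.
Order B = ((L₁ (L₂ L₃)) L₄): (L₂ L₃): 9×9 by 9×119 → 9×119, cost 9·9·119 = 9639; (L₁ (L₂ L₃)): 11×9 by 9×119 → 11×119, cost 11·9·119 = 11781; cumulative 21420; ((L₁ (L₂ L₃)) L₄): 11×119 by 119×4 → 11×4, cost 11·119·4 = 5236; cumulative 26656. Total 26656.
Difference: |5571 − 26656| = 21085.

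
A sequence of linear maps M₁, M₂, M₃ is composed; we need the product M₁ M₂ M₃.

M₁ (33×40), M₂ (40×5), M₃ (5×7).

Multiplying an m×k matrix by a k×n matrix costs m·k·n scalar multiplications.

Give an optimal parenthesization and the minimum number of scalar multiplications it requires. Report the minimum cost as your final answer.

(M₁ (M₂ M₃)): cost 10640.
((M₁ M₂) M₃): cost 7755.
Optimal: ((M₁ M₂) M₃) with cost 7755.

7755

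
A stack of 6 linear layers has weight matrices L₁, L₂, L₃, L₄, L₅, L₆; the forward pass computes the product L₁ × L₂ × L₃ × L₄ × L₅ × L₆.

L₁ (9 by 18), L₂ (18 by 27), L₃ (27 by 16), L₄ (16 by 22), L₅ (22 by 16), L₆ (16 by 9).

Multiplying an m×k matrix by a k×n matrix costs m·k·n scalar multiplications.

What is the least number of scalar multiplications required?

15894

Adjacent pairs: L₁L₂ = 9·18·27 = 4374; L₂L₃ = 18·27·16 = 7776; L₃L₄ = 27·16·22 = 9504; L₄L₅ = 16·22·16 = 5632; L₅L₆ = 22·16·9 = 3168.
Length 3: L₁..L₃: k=1: 0+7776+9·18·16=10368; k=2: 4374+0+9·27·16=8262 → min 8262 | L₂..L₄: k=2: 0+9504+18·27·22=20196; k=3: 7776+0+18·16·22=14112 → min 14112 | L₃..L₅: k=3: 0+5632+27·16·16=12544; k=4: 9504+0+27·22·16=19008 → min 12544 | L₄..L₆: k=4: 0+3168+16·22·9=6336; k=5: 5632+0+16·16·9=7936 → min 6336.
Length 4: L₁..L₄: k=1: 0+14112+9·18·22=17676; k=2: 4374+9504+9·27·22=19224; k=3: 8262+0+9·16·22=11430 → min 11430 | L₂..L₅: k=2: 0+12544+18·27·16=20320; k=3: 7776+5632+18·16·16=18016; k=4: 14112+0+18·22·16=20448 → min 18016 | L₃..L₆: k=3: 0+6336+27·16·9=10224; k=4: 9504+3168+27·22·9=18018; k=5: 12544+0+27·16·9=16432 → min 10224.
Length 5: L₁..L₅: k=1: 0+18016+9·18·16=20608; k=2: 4374+12544+9·27·16=20806; k=3: 8262+5632+9·16·16=16198; k=4: 11430+0+9·22·16=14598 → min 14598 | L₂..L₆: k=2: 0+10224+18·27·9=14598; k=3: 7776+6336+18·16·9=16704; k=4: 14112+3168+18·22·9=20844; k=5: 18016+0+18·16·9=20608 → min 14598.
Length 6: L₁..L₆: k=1: 0+14598+9·18·9=16056; k=2: 4374+10224+9·27·9=16785; k=3: 8262+6336+9·16·9=15894; k=4: 11430+3168+9·22·9=16380; k=5: 14598+0+9·16·9=15894 → min 15894.
Optimal order: (((L₁ × L₂) × L₃) × (L₄ × (L₅ × L₆))) with cost 15894.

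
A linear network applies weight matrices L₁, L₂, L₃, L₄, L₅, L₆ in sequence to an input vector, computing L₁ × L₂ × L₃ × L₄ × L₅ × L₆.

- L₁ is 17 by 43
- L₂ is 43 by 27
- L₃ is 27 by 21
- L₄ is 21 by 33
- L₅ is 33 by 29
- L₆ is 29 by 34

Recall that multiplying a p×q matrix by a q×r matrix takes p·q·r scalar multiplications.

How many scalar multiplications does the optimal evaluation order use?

74188

Adjacent pairs: L₁L₂ = 17·43·27 = 19737; L₂L₃ = 43·27·21 = 24381; L₃L₄ = 27·21·33 = 18711; L₄L₅ = 21·33·29 = 20097; L₅L₆ = 33·29·34 = 32538.
Length 3: L₁..L₃: k=1: 0+24381+17·43·21=39732; k=2: 19737+0+17·27·21=29376 → min 29376 | L₂..L₄: k=2: 0+18711+43·27·33=57024; k=3: 24381+0+43·21·33=54180 → min 54180 | L₃..L₅: k=3: 0+20097+27·21·29=36540; k=4: 18711+0+27·33·29=44550 → min 36540 | L₄..L₆: k=4: 0+32538+21·33·34=56100; k=5: 20097+0+21·29·34=40803 → min 40803.
Length 4: L₁..L₄: k=1: 0+54180+17·43·33=78303; k=2: 19737+18711+17·27·33=53595; k=3: 29376+0+17·21·33=41157 → min 41157 | L₂..L₅: k=2: 0+36540+43·27·29=70209; k=3: 24381+20097+43·21·29=70665; k=4: 54180+0+43·33·29=95331 → min 70209 | L₃..L₆: k=3: 0+40803+27·21·34=60081; k=4: 18711+32538+27·33·34=81543; k=5: 36540+0+27·29·34=63162 → min 60081.
Length 5: L₁..L₅: k=1: 0+70209+17·43·29=91408; k=2: 19737+36540+17·27·29=69588; k=3: 29376+20097+17·21·29=59826; k=4: 41157+0+17·33·29=57426 → min 57426 | L₂..L₆: k=2: 0+60081+43·27·34=99555; k=3: 24381+40803+43·21·34=95886; k=4: 54180+32538+43·33·34=134964; k=5: 70209+0+43·29·34=112607 → min 95886.
Length 6: L₁..L₆: k=1: 0+95886+17·43·34=120740; k=2: 19737+60081+17·27·34=95424; k=3: 29376+40803+17·21·34=82317; k=4: 41157+32538+17·33·34=92769; k=5: 57426+0+17·29·34=74188 → min 74188.
Optimal order: (((((L₁ × L₂) × L₃) × L₄) × L₅) × L₆) with cost 74188.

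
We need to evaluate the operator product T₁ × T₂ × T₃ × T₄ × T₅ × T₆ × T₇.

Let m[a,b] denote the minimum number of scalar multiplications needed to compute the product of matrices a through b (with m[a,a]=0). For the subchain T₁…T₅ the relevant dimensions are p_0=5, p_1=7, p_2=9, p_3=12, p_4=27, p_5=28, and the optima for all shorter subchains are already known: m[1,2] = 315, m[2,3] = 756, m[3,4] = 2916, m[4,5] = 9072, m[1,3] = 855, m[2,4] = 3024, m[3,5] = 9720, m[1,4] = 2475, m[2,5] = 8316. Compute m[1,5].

m[1,5] = min over k∈[1,4] of m[1,k]+m[k+1,5]+p_{0}·p_k·p_{5}.
k=1: 0 + 8316 + 5·7·28 = 9296; k=2: 315 + 9720 + 5·9·28 = 11295; k=3: 855 + 9072 + 5·12·28 = 11607; k=4: 2475 + 0 + 5·27·28 = 6255.
Minimum: 6255 at k=4.

6255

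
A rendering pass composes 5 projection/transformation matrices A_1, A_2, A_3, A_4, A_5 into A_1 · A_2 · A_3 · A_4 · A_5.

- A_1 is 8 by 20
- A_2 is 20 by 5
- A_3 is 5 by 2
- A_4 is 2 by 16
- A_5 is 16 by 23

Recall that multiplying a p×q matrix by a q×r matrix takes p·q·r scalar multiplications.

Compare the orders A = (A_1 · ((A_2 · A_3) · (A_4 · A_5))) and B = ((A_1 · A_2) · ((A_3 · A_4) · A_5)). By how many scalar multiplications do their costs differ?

1816

Order A = (A_1 · ((A_2 · A_3) · (A_4 · A_5))): (A_2 · A_3): 20×5 by 5×2 → 20×2, cost 20·5·2 = 200; (A_4 · A_5): 2×16 by 16×23 → 2×23, cost 2·16·23 = 736; ((A_2 · A_3) · (A_4 · A_5)): 20×2 by 2×23 → 20×23, cost 20·2·23 = 920; cumulative 1856; (A_1 · ((A_2 · A_3) · (A_4 · A_5))): 8×20 by 20×23 → 8×23, cost 8·20·23 = 3680; cumulative 5536. Total 5536.
Order B = ((A_1 · A_2) · ((A_3 · A_4) · A_5)): (A_1 · A_2): 8×20 by 20×5 → 8×5, cost 8·20·5 = 800; (A_3 · A_4): 5×2 by 2×16 → 5×16, cost 5·2·16 = 160; ((A_3 · A_4) · A_5): 5×16 by 16×23 → 5×23, cost 5·16·23 = 1840; cumulative 2000; ((A_1 · A_2) · ((A_3 · A_4) · A_5)): 8×5 by 5×23 → 8×23, cost 8·5·23 = 920; cumulative 3720. Total 3720.
Difference: |5536 − 3720| = 1816.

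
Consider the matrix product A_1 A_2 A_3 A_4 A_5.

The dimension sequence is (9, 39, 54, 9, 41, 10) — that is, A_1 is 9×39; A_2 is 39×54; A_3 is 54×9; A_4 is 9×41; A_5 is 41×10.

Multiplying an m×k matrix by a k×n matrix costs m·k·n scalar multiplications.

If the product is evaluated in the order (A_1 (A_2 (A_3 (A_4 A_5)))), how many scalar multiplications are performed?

33120

(A_4 A_5): 9×41 by 41×10 → 9×10, cost 9·41·10 = 3690
(A_3 (A_4 A_5)): 54×9 by 9×10 → 54×10, cost 54·9·10 = 4860; cumulative 8550
(A_2 (A_3 (A_4 A_5))): 39×54 by 54×10 → 39×10, cost 39·54·10 = 21060; cumulative 29610
(A_1 (A_2 (A_3 (A_4 A_5)))): 9×39 by 39×10 → 9×10, cost 9·39·10 = 3510; cumulative 33120
Total: 33120 scalar multiplications.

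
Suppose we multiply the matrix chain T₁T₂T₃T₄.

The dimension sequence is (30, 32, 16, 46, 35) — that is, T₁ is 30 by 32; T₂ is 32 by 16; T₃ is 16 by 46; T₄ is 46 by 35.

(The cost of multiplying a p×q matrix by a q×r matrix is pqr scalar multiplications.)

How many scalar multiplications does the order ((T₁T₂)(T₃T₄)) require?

57920

(T₁T₂): 30×32 by 32×16 → 30×16, cost 30·32·16 = 15360
(T₃T₄): 16×46 by 46×35 → 16×35, cost 16·46·35 = 25760
((T₁T₂)(T₃T₄)): 30×16 by 16×35 → 30×35, cost 30·16·35 = 16800; cumulative 57920
Total: 57920 scalar multiplications.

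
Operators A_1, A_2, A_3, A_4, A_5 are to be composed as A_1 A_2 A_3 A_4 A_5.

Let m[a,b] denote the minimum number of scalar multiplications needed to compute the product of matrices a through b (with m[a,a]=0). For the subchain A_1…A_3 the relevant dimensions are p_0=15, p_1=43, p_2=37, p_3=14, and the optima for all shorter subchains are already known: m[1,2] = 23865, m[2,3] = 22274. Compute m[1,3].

31304

m[1,3] = min over k∈[1,2] of m[1,k]+m[k+1,3]+p_{0}·p_k·p_{3}.
k=1: 0 + 22274 + 15·43·14 = 31304; k=2: 23865 + 0 + 15·37·14 = 31635.
Minimum: 31304 at k=1.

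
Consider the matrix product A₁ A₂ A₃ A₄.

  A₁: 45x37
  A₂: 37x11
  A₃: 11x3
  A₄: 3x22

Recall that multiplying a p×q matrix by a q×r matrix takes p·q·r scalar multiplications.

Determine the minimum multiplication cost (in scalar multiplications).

9186

Adjacent pairs: A₁A₂ = 45·37·11 = 18315; A₂A₃ = 37·11·3 = 1221; A₃A₄ = 11·3·22 = 726.
Length 3: A₁..A₃: k=1: 0+1221+45·37·3=6216; k=2: 18315+0+45·11·3=19800 → min 6216 | A₂..A₄: k=2: 0+726+37·11·22=9680; k=3: 1221+0+37·3·22=3663 → min 3663.
Length 4: A₁..A₄: k=1: 0+3663+45·37·22=40293; k=2: 18315+726+45·11·22=29931; k=3: 6216+0+45·3·22=9186 → min 9186.
Optimal order: ((A₁ (A₂ A₃)) A₄) with cost 9186.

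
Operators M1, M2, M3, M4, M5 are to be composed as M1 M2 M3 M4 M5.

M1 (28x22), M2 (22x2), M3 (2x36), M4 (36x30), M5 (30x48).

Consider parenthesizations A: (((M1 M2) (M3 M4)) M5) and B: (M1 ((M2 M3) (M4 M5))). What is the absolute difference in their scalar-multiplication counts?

Order A = (((M1 M2) (M3 M4)) M5): (M1 M2): 28×22 by 22×2 → 28×2, cost 28·22·2 = 1232; (M3 M4): 2×36 by 36×30 → 2×30, cost 2·36·30 = 2160; ((M1 M2) (M3 M4)): 28×2 by 2×30 → 28×30, cost 28·2·30 = 1680; cumulative 5072; (((M1 M2) (M3 M4)) M5): 28×30 by 30×48 → 28×48, cost 28·30·48 = 40320; cumulative 45392. Total 45392.
Order B = (M1 ((M2 M3) (M4 M5))): (M2 M3): 22×2 by 2×36 → 22×36, cost 22·2·36 = 1584; (M4 M5): 36×30 by 30×48 → 36×48, cost 36·30·48 = 51840; ((M2 M3) (M4 M5)): 22×36 by 36×48 → 22×48, cost 22·36·48 = 38016; cumulative 91440; (M1 ((M2 M3) (M4 M5))): 28×22 by 22×48 → 28×48, cost 28·22·48 = 29568; cumulative 121008. Total 121008.
Difference: |45392 − 121008| = 75616.

75616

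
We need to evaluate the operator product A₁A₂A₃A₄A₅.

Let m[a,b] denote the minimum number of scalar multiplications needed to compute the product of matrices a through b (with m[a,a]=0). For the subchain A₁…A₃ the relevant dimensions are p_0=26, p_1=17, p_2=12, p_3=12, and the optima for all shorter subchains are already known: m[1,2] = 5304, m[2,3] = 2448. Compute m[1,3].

m[1,3] = min over k∈[1,2] of m[1,k]+m[k+1,3]+p_{0}·p_k·p_{3}.
k=1: 0 + 2448 + 26·17·12 = 7752; k=2: 5304 + 0 + 26·12·12 = 9048.
Minimum: 7752 at k=1.

7752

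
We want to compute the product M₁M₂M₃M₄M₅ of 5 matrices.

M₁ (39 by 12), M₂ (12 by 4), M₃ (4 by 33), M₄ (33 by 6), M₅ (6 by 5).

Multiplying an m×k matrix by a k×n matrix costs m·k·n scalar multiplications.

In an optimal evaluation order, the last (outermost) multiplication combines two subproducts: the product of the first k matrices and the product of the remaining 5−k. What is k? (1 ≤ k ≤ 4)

Adjacent pairs: M₁M₂ = 39·12·4 = 1872; M₂M₃ = 12·4·33 = 1584; M₃M₄ = 4·33·6 = 792; M₄M₅ = 33·6·5 = 990.
Length 3: M₁..M₃: k=1: 0+1584+39·12·33=17028; k=2: 1872+0+39·4·33=7020 → min 7020 | M₂..M₄: k=2: 0+792+12·4·6=1080; k=3: 1584+0+12·33·6=3960 → min 1080 | M₃..M₅: k=3: 0+990+4·33·5=1650; k=4: 792+0+4·6·5=912 → min 912.
Length 4: M₁..M₄: k=1: 0+1080+39·12·6=3888; k=2: 1872+792+39·4·6=3600; k=3: 7020+0+39·33·6=14742 → min 3600 | M₂..M₅: k=2: 0+912+12·4·5=1152; k=3: 1584+990+12·33·5=4554; k=4: 1080+0+12·6·5=1440 → min 1152.
Top-level splits: k=1: (M₁..M₁)·(M₂..M₅) → 0+1152+39·12·5 = 3492; k=2: (M₁..M₂)·(M₃..M₅) → 1872+912+39·4·5 = 3564; k=3: (M₁..M₃)·(M₄..M₅) → 7020+990+39·33·5 = 14445; k=4: (M₁..M₄)·(M₅..M₅) → 3600+0+39·6·5 = 4770.
Best split is after M₁, i.e. k = 1.

1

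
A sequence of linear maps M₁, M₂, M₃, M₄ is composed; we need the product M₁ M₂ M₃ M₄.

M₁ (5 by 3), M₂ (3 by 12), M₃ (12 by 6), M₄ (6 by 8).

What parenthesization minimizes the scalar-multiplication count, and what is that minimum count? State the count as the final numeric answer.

480

Adjacent pairs: M₁M₂ = 5·3·12 = 180; M₂M₃ = 3·12·6 = 216; M₃M₄ = 12·6·8 = 576.
Length 3: M₁..M₃: k=1: 0+216+5·3·6=306; k=2: 180+0+5·12·6=540 → min 306 | M₂..M₄: k=2: 0+576+3·12·8=864; k=3: 216+0+3·6·8=360 → min 360.
Length 4: M₁..M₄: k=1: 0+360+5·3·8=480; k=2: 180+576+5·12·8=1236; k=3: 306+0+5·6·8=546 → min 480.
Optimal parenthesization: (M₁ ((M₂ M₃) M₄)) with cost 480.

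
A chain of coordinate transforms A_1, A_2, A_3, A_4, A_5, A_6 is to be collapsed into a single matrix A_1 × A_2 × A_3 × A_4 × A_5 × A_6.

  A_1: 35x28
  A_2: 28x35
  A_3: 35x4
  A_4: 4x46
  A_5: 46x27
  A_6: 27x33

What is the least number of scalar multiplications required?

Adjacent pairs: A_1A_2 = 35·28·35 = 34300; A_2A_3 = 28·35·4 = 3920; A_3A_4 = 35·4·46 = 6440; A_4A_5 = 4·46·27 = 4968; A_5A_6 = 46·27·33 = 40986.
Length 3: A_1..A_3: k=1: 0+3920+35·28·4=7840; k=2: 34300+0+35·35·4=39200 → min 7840 | A_2..A_4: k=2: 0+6440+28·35·46=51520; k=3: 3920+0+28·4·46=9072 → min 9072 | A_3..A_5: k=3: 0+4968+35·4·27=8748; k=4: 6440+0+35·46·27=49910 → min 8748 | A_4..A_6: k=4: 0+40986+4·46·33=47058; k=5: 4968+0+4·27·33=8532 → min 8532.
Length 4: A_1..A_4: k=1: 0+9072+35·28·46=54152; k=2: 34300+6440+35·35·46=97090; k=3: 7840+0+35·4·46=14280 → min 14280 | A_2..A_5: k=2: 0+8748+28·35·27=35208; k=3: 3920+4968+28·4·27=11912; k=4: 9072+0+28·46·27=43848 → min 11912 | A_3..A_6: k=3: 0+8532+35·4·33=13152; k=4: 6440+40986+35·46·33=100556; k=5: 8748+0+35·27·33=39933 → min 13152.
Length 5: A_1..A_5: k=1: 0+11912+35·28·27=38372; k=2: 34300+8748+35·35·27=76123; k=3: 7840+4968+35·4·27=16588; k=4: 14280+0+35·46·27=57750 → min 16588 | A_2..A_6: k=2: 0+13152+28·35·33=45492; k=3: 3920+8532+28·4·33=16148; k=4: 9072+40986+28·46·33=92562; k=5: 11912+0+28·27·33=36860 → min 16148.
Length 6: A_1..A_6: k=1: 0+16148+35·28·33=48488; k=2: 34300+13152+35·35·33=87877; k=3: 7840+8532+35·4·33=20992; k=4: 14280+40986+35·46·33=108396; k=5: 16588+0+35·27·33=47773 → min 20992.
Optimal order: ((A_1 × (A_2 × A_3)) × ((A_4 × A_5) × A_6)) with cost 20992.

20992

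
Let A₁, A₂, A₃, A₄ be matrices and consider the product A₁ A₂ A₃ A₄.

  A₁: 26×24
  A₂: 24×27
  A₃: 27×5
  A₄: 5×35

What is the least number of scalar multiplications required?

10910

Adjacent pairs: A₁A₂ = 26·24·27 = 16848; A₂A₃ = 24·27·5 = 3240; A₃A₄ = 27·5·35 = 4725.
Length 3: A₁..A₃: k=1: 0+3240+26·24·5=6360; k=2: 16848+0+26·27·5=20358 → min 6360 | A₂..A₄: k=2: 0+4725+24·27·35=27405; k=3: 3240+0+24·5·35=7440 → min 7440.
Length 4: A₁..A₄: k=1: 0+7440+26·24·35=29280; k=2: 16848+4725+26·27·35=46143; k=3: 6360+0+26·5·35=10910 → min 10910.
Optimal order: ((A₁ (A₂ A₃)) A₄) with cost 10910.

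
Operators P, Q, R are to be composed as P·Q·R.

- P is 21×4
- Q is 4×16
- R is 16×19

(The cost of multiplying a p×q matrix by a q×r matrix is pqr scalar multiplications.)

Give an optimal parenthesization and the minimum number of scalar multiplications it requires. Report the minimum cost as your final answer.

2812

(P·(Q·R)): cost 2812.
((P·Q)·R): cost 7728.
Optimal: (P·(Q·R)) with cost 2812.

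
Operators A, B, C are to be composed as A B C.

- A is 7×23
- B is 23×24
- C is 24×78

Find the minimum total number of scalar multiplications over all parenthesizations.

Order (A (B C)): (B C): 23×24 by 24×78 → 23×78, cost 23·24·78 = 43056; (A (B C)): 7×23 by 23×78 → 7×78, cost 7·23·78 = 12558; cumulative 55614. Total 55614.
Order ((A B) C): (A B): 7×23 by 23×24 → 7×24, cost 7·23·24 = 3864; ((A B) C): 7×24 by 24×78 → 7×78, cost 7·24·78 = 13104; cumulative 16968. Total 16968.
Minimum: 16968.

16968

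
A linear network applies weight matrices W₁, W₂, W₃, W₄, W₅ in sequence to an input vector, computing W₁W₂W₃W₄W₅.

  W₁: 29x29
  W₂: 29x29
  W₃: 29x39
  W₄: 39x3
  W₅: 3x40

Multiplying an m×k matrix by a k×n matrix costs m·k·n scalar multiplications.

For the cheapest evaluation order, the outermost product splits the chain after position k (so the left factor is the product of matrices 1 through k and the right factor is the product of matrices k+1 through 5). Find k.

Adjacent pairs: W₁W₂ = 29·29·29 = 24389; W₂W₃ = 29·29·39 = 32799; W₃W₄ = 29·39·3 = 3393; W₄W₅ = 39·3·40 = 4680.
Length 3: W₁..W₃: k=1: 0+32799+29·29·39=65598; k=2: 24389+0+29·29·39=57188 → min 57188 | W₂..W₄: k=2: 0+3393+29·29·3=5916; k=3: 32799+0+29·39·3=36192 → min 5916 | W₃..W₅: k=3: 0+4680+29·39·40=49920; k=4: 3393+0+29·3·40=6873 → min 6873.
Length 4: W₁..W₄: k=1: 0+5916+29·29·3=8439; k=2: 24389+3393+29·29·3=30305; k=3: 57188+0+29·39·3=60581 → min 8439 | W₂..W₅: k=2: 0+6873+29·29·40=40513; k=3: 32799+4680+29·39·40=82719; k=4: 5916+0+29·3·40=9396 → min 9396.
Top-level splits: k=1: (W₁..W₁)·(W₂..W₅) → 0+9396+29·29·40 = 43036; k=2: (W₁..W₂)·(W₃..W₅) → 24389+6873+29·29·40 = 64902; k=3: (W₁..W₃)·(W₄..W₅) → 57188+4680+29·39·40 = 107108; k=4: (W₁..W₄)·(W₅..W₅) → 8439+0+29·3·40 = 11919.
Best split is after W₄, i.e. k = 4.

4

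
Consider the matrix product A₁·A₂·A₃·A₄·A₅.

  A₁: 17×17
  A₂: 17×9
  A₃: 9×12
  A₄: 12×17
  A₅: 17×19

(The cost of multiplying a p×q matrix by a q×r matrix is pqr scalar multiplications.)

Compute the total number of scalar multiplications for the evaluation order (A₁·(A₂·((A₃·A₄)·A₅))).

(A₃·A₄): 9×12 by 12×17 → 9×17, cost 9·12·17 = 1836
((A₃·A₄)·A₅): 9×17 by 17×19 → 9×19, cost 9·17·19 = 2907; cumulative 4743
(A₂·((A₃·A₄)·A₅)): 17×9 by 9×19 → 17×19, cost 17·9·19 = 2907; cumulative 7650
(A₁·(A₂·((A₃·A₄)·A₅))): 17×17 by 17×19 → 17×19, cost 17·17·19 = 5491; cumulative 13141
Total: 13141 scalar multiplications.

13141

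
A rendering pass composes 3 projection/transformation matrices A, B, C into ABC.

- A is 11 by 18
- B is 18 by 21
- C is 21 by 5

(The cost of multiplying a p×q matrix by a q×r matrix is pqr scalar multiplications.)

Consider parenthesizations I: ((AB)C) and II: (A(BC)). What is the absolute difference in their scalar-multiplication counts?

2433

Order I = ((AB)C): (AB): 11×18 by 18×21 → 11×21, cost 11·18·21 = 4158; ((AB)C): 11×21 by 21×5 → 11×5, cost 11·21·5 = 1155; cumulative 5313. Total 5313.
Order II = (A(BC)): (BC): 18×21 by 21×5 → 18×5, cost 18·21·5 = 1890; (A(BC)): 11×18 by 18×5 → 11×5, cost 11·18·5 = 990; cumulative 2880. Total 2880.
Difference: |5313 − 2880| = 2433.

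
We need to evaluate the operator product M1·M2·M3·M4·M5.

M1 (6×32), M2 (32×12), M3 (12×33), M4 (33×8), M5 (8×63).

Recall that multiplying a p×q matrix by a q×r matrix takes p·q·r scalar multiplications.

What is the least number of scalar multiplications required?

Adjacent pairs: M1M2 = 6·32·12 = 2304; M2M3 = 32·12·33 = 12672; M3M4 = 12·33·8 = 3168; M4M5 = 33·8·63 = 16632.
Length 3: M1..M3: k=1: 0+12672+6·32·33=19008; k=2: 2304+0+6·12·33=4680 → min 4680 | M2..M4: k=2: 0+3168+32·12·8=6240; k=3: 12672+0+32·33·8=21120 → min 6240 | M3..M5: k=3: 0+16632+12·33·63=41580; k=4: 3168+0+12·8·63=9216 → min 9216.
Length 4: M1..M4: k=1: 0+6240+6·32·8=7776; k=2: 2304+3168+6·12·8=6048; k=3: 4680+0+6·33·8=6264 → min 6048 | M2..M5: k=2: 0+9216+32·12·63=33408; k=3: 12672+16632+32·33·63=95832; k=4: 6240+0+32·8·63=22368 → min 22368.
Length 5: M1..M5: k=1: 0+22368+6·32·63=34464; k=2: 2304+9216+6·12·63=16056; k=3: 4680+16632+6·33·63=33786; k=4: 6048+0+6·8·63=9072 → min 9072.
Optimal order: (((M1·M2)·(M3·M4))·M5) with cost 9072.

9072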